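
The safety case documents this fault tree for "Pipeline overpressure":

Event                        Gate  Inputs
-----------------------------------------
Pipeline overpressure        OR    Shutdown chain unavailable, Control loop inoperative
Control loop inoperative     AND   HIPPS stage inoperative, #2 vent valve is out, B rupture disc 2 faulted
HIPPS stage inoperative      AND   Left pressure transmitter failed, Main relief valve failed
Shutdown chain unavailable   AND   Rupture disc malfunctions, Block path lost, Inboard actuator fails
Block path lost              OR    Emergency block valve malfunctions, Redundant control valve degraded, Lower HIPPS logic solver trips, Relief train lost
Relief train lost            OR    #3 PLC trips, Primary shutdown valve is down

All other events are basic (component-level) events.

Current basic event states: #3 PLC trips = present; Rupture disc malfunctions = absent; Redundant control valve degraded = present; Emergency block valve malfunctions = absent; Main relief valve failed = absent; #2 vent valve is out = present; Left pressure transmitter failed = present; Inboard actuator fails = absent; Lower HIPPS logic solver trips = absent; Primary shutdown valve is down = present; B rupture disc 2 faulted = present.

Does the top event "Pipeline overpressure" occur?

Relief train lost [OR]: #3 PLC trips=occurs, Primary shutdown valve is down=occurs → at least one input occurs → occurs.
Block path lost [OR]: Emergency block valve malfunctions=not, Redundant control valve degraded=occurs, Lower HIPPS logic solver trips=not, Relief train lost=occurs → at least one input occurs → occurs.
Shutdown chain unavailable [AND]: Rupture disc malfunctions=not, Block path lost=occurs, Inboard actuator fails=not → not all inputs occur → does not occur.
HIPPS stage inoperative [AND]: Left pressure transmitter failed=occurs, Main relief valve failed=not → not all inputs occur → does not occur.
Control loop inoperative [AND]: HIPPS stage inoperative=not, #2 vent valve is out=occurs, B rupture disc 2 faulted=occurs → not all inputs occur → does not occur.
Pipeline overpressure [OR]: Shutdown chain unavailable=not, Control loop inoperative=not → no input occurs → does not occur.

No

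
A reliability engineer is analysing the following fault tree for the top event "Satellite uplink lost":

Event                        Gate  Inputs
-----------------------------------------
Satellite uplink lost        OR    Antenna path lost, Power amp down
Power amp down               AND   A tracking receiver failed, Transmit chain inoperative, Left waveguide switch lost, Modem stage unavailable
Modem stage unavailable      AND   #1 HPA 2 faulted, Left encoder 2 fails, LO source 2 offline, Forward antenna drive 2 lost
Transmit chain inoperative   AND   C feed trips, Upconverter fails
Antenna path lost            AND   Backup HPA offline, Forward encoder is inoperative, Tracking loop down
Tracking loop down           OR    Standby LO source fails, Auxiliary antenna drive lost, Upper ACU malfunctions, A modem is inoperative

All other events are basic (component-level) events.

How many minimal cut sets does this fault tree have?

5

Tracking loop down [OR]: union of children's cut sets → 4 cut set(s).
Antenna path lost [AND]: one cut set from each child combined → 1 × 1 × 4 = 4 cut set(s).
Transmit chain inoperative [AND]: one cut set from each child combined → 1 × 1 = 1 cut set(s).
Modem stage unavailable [AND]: one cut set from each child combined → 1 × 1 × 1 × 1 = 1 cut set(s).
Power amp down [AND]: one cut set from each child combined → 1 × 1 × 1 × 1 = 1 cut set(s).
Satellite uplink lost [OR]: union of children's cut sets → 5 cut set(s).
Minimal cut sets: {Backup HPA offline, Forward encoder is inoperative, Standby LO source fails}; {Auxiliary antenna drive lost, Backup HPA offline, Forward encoder is inoperative}; {Backup HPA offline, Forward encoder is inoperative, Upper ACU malfunctions}; {A modem is inoperative, Backup HPA offline, Forward encoder is inoperative}; {#1 HPA 2 faulted, A tracking receiver failed, C feed trips, Forward antenna drive 2 lost, LO source 2 offline, Left encoder 2 fails, Left waveguide switch lost, Upconverter fails}.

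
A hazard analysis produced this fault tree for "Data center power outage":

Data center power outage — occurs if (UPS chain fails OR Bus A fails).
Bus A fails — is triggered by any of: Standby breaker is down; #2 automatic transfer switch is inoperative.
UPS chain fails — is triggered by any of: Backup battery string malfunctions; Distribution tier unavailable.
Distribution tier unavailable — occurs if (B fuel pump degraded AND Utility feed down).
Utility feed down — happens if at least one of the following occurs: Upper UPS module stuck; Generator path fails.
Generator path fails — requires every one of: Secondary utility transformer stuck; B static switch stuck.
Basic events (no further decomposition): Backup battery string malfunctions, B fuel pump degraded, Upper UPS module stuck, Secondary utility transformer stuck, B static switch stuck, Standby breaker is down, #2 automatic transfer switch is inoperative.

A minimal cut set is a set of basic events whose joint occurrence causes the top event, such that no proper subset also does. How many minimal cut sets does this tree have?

Generator path fails [AND]: one cut set from each child combined → 1 × 1 = 1 cut set(s).
Utility feed down [OR]: union of children's cut sets → 2 cut set(s).
Distribution tier unavailable [AND]: one cut set from each child combined → 1 × 2 = 2 cut set(s).
UPS chain fails [OR]: union of children's cut sets → 3 cut set(s).
Bus A fails [OR]: union of children's cut sets → 2 cut set(s).
Data center power outage [OR]: union of children's cut sets → 5 cut set(s).
Minimal cut sets: {Backup battery string malfunctions}; {B fuel pump degraded, Upper UPS module stuck}; {B fuel pump degraded, B static switch stuck, Secondary utility transformer stuck}; {Standby breaker is down}; {#2 automatic transfer switch is inoperative}.

5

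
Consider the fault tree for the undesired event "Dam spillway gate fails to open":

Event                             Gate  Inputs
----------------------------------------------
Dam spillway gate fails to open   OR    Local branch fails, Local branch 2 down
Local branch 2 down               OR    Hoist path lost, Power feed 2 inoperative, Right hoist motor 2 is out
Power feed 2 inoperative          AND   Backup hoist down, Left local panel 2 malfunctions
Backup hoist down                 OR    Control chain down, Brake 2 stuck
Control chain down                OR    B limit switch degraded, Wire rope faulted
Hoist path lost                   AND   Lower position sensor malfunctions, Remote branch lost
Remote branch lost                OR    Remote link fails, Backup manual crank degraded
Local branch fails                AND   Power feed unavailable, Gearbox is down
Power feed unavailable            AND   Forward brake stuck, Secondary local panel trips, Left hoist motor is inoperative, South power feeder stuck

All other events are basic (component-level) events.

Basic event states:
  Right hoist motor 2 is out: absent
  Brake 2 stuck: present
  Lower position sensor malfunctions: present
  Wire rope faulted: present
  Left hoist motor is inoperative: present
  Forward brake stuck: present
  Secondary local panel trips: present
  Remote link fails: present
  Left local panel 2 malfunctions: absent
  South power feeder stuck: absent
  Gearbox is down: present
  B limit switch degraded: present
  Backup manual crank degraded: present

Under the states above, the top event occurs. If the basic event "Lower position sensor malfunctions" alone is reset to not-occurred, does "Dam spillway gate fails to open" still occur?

No

Counterfactual: set "Lower position sensor malfunctions" to not occurred.
Power feed unavailable [AND]: Forward brake stuck=occurs, Secondary local panel trips=occurs, Left hoist motor is inoperative=occurs, South power feeder stuck=not → not all inputs occur → does not occur.
Local branch fails [AND]: Power feed unavailable=not, Gearbox is down=occurs → not all inputs occur → does not occur.
Remote branch lost [OR]: Remote link fails=occurs, Backup manual crank degraded=occurs → at least one input occurs → occurs.
Hoist path lost [AND]: Lower position sensor malfunctions=not, Remote branch lost=occurs → not all inputs occur → does not occur.
Control chain down [OR]: B limit switch degraded=occurs, Wire rope faulted=occurs → at least one input occurs → occurs.
Backup hoist down [OR]: Control chain down=occurs, Brake 2 stuck=occurs → at least one input occurs → occurs.
Power feed 2 inoperative [AND]: Backup hoist down=occurs, Left local panel 2 malfunctions=not → not all inputs occur → does not occur.
Local branch 2 down [OR]: Hoist path lost=not, Power feed 2 inoperative=not, Right hoist motor 2 is out=not → no input occurs → does not occur.
Dam spillway gate fails to open [OR]: Local branch fails=not, Local branch 2 down=not → no input occurs → does not occur.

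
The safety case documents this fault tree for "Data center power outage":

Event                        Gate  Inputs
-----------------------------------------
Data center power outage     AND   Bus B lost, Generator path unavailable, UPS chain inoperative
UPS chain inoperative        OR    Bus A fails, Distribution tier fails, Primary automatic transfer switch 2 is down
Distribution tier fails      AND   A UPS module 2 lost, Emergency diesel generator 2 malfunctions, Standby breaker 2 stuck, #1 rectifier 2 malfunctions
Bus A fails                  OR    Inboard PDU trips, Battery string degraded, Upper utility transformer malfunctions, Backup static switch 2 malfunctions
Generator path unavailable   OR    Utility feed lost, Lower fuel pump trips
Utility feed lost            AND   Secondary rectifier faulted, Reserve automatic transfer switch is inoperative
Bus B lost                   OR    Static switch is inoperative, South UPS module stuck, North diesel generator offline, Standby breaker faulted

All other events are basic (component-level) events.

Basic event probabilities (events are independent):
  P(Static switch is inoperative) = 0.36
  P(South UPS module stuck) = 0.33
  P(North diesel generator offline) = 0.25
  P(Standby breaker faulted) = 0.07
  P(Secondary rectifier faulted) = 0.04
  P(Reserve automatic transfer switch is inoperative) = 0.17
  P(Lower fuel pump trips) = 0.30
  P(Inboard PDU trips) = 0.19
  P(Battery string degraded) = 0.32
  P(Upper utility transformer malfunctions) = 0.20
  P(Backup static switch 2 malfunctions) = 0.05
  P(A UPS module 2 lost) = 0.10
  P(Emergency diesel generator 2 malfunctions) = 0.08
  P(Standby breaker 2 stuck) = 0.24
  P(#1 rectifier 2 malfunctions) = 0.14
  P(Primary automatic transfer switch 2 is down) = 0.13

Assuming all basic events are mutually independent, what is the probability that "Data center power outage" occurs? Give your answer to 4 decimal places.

P(Bus B lost) [OR] = 1 − (1−0.36) × (1−0.33) × (1−0.25) × (1−0.07) = 0.700912
P(Utility feed lost) [AND] = 0.04 × 0.17 = 0.006800
P(Generator path unavailable) [OR] = 1 − (1−0.006800) × (1−0.30) = 0.304760
P(Bus A fails) [OR] = 1 − (1−0.19) × (1−0.32) × (1−0.20) × (1−0.05) = 0.581392
P(Distribution tier fails) [AND] = 0.10 × 0.08 × 0.24 × 0.14 = 0.000269
P(UPS chain inoperative) [OR] = 1 − (1−0.581392) × (1−0.000269) × (1−0.13) = 0.635909
P(Data center power outage) [AND] = 0.700912 × 0.304760 × 0.635909 = 0.135836
Rounded to 4 decimal places: P(Data center power outage) ≈ 0.1358.

0.1358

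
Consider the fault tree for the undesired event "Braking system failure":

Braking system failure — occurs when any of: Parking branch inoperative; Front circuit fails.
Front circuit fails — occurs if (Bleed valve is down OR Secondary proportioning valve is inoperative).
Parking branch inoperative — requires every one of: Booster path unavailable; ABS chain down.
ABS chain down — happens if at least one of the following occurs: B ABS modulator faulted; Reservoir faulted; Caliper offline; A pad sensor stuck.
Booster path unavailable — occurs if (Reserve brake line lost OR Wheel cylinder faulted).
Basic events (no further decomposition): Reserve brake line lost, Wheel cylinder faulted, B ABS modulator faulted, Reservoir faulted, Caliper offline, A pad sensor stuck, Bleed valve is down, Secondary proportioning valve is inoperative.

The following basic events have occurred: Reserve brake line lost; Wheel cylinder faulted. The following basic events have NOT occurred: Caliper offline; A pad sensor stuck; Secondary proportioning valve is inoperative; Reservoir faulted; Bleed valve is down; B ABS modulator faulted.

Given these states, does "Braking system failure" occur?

Booster path unavailable [OR]: Reserve brake line lost=occurs, Wheel cylinder faulted=occurs → at least one input occurs → occurs.
ABS chain down [OR]: B ABS modulator faulted=not, Reservoir faulted=not, Caliper offline=not, A pad sensor stuck=not → no input occurs → does not occur.
Parking branch inoperative [AND]: Booster path unavailable=occurs, ABS chain down=not → not all inputs occur → does not occur.
Front circuit fails [OR]: Bleed valve is down=not, Secondary proportioning valve is inoperative=not → no input occurs → does not occur.
Braking system failure [OR]: Parking branch inoperative=not, Front circuit fails=not → no input occurs → does not occur.

No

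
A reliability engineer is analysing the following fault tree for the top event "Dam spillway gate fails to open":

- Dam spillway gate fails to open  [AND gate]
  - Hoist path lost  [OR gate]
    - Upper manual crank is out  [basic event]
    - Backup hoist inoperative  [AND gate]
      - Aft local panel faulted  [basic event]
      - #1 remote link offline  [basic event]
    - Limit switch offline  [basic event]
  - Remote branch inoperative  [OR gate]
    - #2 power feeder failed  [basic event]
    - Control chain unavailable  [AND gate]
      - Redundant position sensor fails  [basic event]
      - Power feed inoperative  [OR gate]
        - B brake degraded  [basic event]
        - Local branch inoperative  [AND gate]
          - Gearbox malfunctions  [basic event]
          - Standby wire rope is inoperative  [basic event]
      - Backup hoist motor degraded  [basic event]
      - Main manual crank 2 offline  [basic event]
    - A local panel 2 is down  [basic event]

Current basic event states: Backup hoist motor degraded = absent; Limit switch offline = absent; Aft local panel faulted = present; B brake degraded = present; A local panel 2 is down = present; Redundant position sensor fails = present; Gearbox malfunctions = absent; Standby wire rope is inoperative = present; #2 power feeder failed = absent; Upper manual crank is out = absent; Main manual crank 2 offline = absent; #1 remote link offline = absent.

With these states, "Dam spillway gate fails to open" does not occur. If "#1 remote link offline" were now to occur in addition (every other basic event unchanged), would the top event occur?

Yes

Counterfactual: set "#1 remote link offline" to occurred.
Backup hoist inoperative [AND]: Aft local panel faulted=occurs, #1 remote link offline=occurs → all inputs occur → occurs.
Hoist path lost [OR]: Upper manual crank is out=not, Backup hoist inoperative=occurs, Limit switch offline=not → at least one input occurs → occurs.
Local branch inoperative [AND]: Gearbox malfunctions=not, Standby wire rope is inoperative=occurs → not all inputs occur → does not occur.
Power feed inoperative [OR]: B brake degraded=occurs, Local branch inoperative=not → at least one input occurs → occurs.
Control chain unavailable [AND]: Redundant position sensor fails=occurs, Power feed inoperative=occurs, Backup hoist motor degraded=not, Main manual crank 2 offline=not → not all inputs occur → does not occur.
Remote branch inoperative [OR]: #2 power feeder failed=not, Control chain unavailable=not, A local panel 2 is down=occurs → at least one input occurs → occurs.
Dam spillway gate fails to open [AND]: Hoist path lost=occurs, Remote branch inoperative=occurs → all inputs occur → occurs.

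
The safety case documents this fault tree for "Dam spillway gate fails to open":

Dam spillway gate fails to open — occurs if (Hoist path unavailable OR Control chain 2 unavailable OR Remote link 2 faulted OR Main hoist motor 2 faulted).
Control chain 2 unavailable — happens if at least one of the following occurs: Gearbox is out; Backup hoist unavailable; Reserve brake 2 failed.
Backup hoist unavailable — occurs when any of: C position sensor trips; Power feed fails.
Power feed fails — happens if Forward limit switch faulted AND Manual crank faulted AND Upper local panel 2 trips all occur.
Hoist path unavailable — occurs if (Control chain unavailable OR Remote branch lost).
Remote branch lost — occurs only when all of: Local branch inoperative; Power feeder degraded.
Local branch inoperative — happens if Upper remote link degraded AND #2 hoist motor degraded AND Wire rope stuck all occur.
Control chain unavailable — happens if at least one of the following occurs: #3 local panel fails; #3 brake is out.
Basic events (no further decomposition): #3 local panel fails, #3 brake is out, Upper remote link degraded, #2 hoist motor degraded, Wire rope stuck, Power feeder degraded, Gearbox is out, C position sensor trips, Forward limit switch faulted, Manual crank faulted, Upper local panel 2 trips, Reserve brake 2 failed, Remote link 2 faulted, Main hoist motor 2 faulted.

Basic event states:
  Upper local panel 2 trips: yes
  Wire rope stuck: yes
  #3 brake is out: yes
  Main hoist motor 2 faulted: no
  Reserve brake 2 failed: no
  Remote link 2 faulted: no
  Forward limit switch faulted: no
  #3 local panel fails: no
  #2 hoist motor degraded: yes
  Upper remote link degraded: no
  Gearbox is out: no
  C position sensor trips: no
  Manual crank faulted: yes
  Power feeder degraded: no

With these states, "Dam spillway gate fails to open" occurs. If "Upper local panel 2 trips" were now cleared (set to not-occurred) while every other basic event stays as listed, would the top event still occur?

Yes

Counterfactual: set "Upper local panel 2 trips" to not occurred.
Control chain unavailable [OR]: #3 local panel fails=not, #3 brake is out=occurs → at least one input occurs → occurs.
Local branch inoperative [AND]: Upper remote link degraded=not, #2 hoist motor degraded=occurs, Wire rope stuck=occurs → not all inputs occur → does not occur.
Remote branch lost [AND]: Local branch inoperative=not, Power feeder degraded=not → not all inputs occur → does not occur.
Hoist path unavailable [OR]: Control chain unavailable=occurs, Remote branch lost=not → at least one input occurs → occurs.
Power feed fails [AND]: Forward limit switch faulted=not, Manual crank faulted=occurs, Upper local panel 2 trips=not → not all inputs occur → does not occur.
Backup hoist unavailable [OR]: C position sensor trips=not, Power feed fails=not → no input occurs → does not occur.
Control chain 2 unavailable [OR]: Gearbox is out=not, Backup hoist unavailable=not, Reserve brake 2 failed=not → no input occurs → does not occur.
Dam spillway gate fails to open [OR]: Hoist path unavailable=occurs, Control chain 2 unavailable=not, Remote link 2 faulted=not, Main hoist motor 2 faulted=not → at least one input occurs → occurs.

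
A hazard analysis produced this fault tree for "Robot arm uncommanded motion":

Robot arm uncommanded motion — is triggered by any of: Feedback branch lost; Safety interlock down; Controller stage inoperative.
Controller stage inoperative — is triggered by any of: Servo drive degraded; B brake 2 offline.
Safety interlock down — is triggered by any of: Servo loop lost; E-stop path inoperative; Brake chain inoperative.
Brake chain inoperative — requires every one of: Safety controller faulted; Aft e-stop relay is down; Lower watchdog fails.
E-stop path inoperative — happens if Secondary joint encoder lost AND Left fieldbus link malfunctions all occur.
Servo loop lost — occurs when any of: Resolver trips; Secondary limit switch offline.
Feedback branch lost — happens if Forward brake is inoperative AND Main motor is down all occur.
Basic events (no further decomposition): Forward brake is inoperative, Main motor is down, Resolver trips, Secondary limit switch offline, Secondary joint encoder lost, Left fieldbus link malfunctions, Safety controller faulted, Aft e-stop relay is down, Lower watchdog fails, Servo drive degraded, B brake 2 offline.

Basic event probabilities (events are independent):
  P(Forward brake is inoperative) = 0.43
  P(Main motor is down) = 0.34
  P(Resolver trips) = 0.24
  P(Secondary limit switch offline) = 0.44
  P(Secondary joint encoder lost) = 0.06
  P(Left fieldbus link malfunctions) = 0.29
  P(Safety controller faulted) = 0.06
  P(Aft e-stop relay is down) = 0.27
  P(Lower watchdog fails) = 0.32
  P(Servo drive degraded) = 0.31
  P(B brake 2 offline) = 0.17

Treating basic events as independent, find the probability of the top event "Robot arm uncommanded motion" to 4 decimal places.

0.7966

P(Feedback branch lost) [AND] = 0.43 × 0.34 = 0.146200
P(Servo loop lost) [OR] = 1 − (1−0.24) × (1−0.44) = 0.574400
P(E-stop path inoperative) [AND] = 0.06 × 0.29 = 0.017400
P(Brake chain inoperative) [AND] = 0.06 × 0.27 × 0.32 = 0.005184
P(Safety interlock down) [OR] = 1 − (1−0.574400) × (1−0.017400) × (1−0.005184) = 0.583973
P(Controller stage inoperative) [OR] = 1 − (1−0.31) × (1−0.17) = 0.427300
P(Robot arm uncommanded motion) [OR] = 1 − (1−0.146200) × (1−0.583973) × (1−0.427300) = 0.796575
Rounded to 4 decimal places: P(Robot arm uncommanded motion) ≈ 0.7966.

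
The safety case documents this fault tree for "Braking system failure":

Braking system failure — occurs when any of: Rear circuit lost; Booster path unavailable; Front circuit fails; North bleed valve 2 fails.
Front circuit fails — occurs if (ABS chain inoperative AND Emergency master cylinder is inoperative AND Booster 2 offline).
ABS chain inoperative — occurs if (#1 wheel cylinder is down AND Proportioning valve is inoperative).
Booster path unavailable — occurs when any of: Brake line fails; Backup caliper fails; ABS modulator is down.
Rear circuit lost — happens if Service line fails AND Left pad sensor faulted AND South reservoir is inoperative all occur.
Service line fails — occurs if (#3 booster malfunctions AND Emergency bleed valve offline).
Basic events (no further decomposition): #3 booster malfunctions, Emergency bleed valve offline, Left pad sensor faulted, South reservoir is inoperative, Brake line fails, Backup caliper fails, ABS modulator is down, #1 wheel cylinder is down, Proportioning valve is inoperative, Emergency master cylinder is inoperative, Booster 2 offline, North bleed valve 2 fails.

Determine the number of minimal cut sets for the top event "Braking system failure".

6

Service line fails [AND]: one cut set from each child combined → 1 × 1 = 1 cut set(s).
Rear circuit lost [AND]: one cut set from each child combined → 1 × 1 × 1 = 1 cut set(s).
Booster path unavailable [OR]: union of children's cut sets → 3 cut set(s).
ABS chain inoperative [AND]: one cut set from each child combined → 1 × 1 = 1 cut set(s).
Front circuit fails [AND]: one cut set from each child combined → 1 × 1 × 1 = 1 cut set(s).
Braking system failure [OR]: union of children's cut sets → 6 cut set(s).
Minimal cut sets: {#3 booster malfunctions, Emergency bleed valve offline, Left pad sensor faulted, South reservoir is inoperative}; {Brake line fails}; {Backup caliper fails}; {ABS modulator is down}; {#1 wheel cylinder is down, Booster 2 offline, Emergency master cylinder is inoperative, Proportioning valve is inoperative}; {North bleed valve 2 fails}.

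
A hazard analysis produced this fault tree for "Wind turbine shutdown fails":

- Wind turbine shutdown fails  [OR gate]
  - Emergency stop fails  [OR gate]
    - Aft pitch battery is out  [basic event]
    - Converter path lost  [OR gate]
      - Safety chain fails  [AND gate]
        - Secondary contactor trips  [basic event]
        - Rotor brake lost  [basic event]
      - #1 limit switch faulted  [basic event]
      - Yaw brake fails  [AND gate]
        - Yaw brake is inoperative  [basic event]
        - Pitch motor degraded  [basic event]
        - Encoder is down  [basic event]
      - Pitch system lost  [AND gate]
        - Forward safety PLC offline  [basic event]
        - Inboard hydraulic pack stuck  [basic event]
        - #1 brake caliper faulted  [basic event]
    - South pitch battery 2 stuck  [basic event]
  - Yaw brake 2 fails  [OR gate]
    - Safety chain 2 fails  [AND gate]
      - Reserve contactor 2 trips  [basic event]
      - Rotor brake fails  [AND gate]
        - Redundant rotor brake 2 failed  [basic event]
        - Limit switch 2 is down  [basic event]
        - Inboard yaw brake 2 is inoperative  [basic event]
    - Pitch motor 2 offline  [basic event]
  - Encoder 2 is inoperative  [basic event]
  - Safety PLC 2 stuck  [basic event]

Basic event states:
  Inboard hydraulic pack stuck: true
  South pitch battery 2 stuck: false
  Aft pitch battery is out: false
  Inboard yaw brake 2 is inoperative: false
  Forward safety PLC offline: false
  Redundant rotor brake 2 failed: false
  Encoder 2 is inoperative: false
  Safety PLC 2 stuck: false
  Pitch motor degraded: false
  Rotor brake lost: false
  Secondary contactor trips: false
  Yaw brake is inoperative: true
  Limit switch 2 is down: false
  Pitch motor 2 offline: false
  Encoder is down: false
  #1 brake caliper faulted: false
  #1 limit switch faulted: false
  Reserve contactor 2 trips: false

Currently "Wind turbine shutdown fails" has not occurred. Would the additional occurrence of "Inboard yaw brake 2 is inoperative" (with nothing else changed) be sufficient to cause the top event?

Counterfactual: set "Inboard yaw brake 2 is inoperative" to occurred.
Safety chain fails [AND]: Secondary contactor trips=not, Rotor brake lost=not → not all inputs occur → does not occur.
Yaw brake fails [AND]: Yaw brake is inoperative=occurs, Pitch motor degraded=not, Encoder is down=not → not all inputs occur → does not occur.
Pitch system lost [AND]: Forward safety PLC offline=not, Inboard hydraulic pack stuck=occurs, #1 brake caliper faulted=not → not all inputs occur → does not occur.
Converter path lost [OR]: Safety chain fails=not, #1 limit switch faulted=not, Yaw brake fails=not, Pitch system lost=not → no input occurs → does not occur.
Emergency stop fails [OR]: Aft pitch battery is out=not, Converter path lost=not, South pitch battery 2 stuck=not → no input occurs → does not occur.
Rotor brake fails [AND]: Redundant rotor brake 2 failed=not, Limit switch 2 is down=not, Inboard yaw brake 2 is inoperative=occurs → not all inputs occur → does not occur.
Safety chain 2 fails [AND]: Reserve contactor 2 trips=not, Rotor brake fails=not → not all inputs occur → does not occur.
Yaw brake 2 fails [OR]: Safety chain 2 fails=not, Pitch motor 2 offline=not → no input occurs → does not occur.
Wind turbine shutdown fails [OR]: Emergency stop fails=not, Yaw brake 2 fails=not, Encoder 2 is inoperative=not, Safety PLC 2 stuck=not → no input occurs → does not occur.

No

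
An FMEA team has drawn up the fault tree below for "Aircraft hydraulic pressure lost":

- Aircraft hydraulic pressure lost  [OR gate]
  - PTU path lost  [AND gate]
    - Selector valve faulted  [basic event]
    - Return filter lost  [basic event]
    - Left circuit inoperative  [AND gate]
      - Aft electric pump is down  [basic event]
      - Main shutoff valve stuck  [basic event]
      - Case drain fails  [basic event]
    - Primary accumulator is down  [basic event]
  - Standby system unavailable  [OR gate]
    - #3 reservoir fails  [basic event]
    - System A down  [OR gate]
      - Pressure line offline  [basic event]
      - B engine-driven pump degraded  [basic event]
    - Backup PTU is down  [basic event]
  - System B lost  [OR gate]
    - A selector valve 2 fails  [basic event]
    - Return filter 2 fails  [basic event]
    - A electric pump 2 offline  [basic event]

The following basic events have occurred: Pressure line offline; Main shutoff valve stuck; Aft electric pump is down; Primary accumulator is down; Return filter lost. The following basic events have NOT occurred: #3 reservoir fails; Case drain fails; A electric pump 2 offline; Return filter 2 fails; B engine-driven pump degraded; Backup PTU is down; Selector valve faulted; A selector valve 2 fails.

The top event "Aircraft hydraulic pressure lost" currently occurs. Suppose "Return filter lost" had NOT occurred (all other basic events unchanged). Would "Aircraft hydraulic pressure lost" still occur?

Counterfactual: set "Return filter lost" to not occurred.
Left circuit inoperative [AND]: Aft electric pump is down=occurs, Main shutoff valve stuck=occurs, Case drain fails=not → not all inputs occur → does not occur.
PTU path lost [AND]: Selector valve faulted=not, Return filter lost=not, Left circuit inoperative=not, Primary accumulator is down=occurs → not all inputs occur → does not occur.
System A down [OR]: Pressure line offline=occurs, B engine-driven pump degraded=not → at least one input occurs → occurs.
Standby system unavailable [OR]: #3 reservoir fails=not, System A down=occurs, Backup PTU is down=not → at least one input occurs → occurs.
System B lost [OR]: A selector valve 2 fails=not, Return filter 2 fails=not, A electric pump 2 offline=not → no input occurs → does not occur.
Aircraft hydraulic pressure lost [OR]: PTU path lost=not, Standby system unavailable=occurs, System B lost=not → at least one input occurs → occurs.

Yes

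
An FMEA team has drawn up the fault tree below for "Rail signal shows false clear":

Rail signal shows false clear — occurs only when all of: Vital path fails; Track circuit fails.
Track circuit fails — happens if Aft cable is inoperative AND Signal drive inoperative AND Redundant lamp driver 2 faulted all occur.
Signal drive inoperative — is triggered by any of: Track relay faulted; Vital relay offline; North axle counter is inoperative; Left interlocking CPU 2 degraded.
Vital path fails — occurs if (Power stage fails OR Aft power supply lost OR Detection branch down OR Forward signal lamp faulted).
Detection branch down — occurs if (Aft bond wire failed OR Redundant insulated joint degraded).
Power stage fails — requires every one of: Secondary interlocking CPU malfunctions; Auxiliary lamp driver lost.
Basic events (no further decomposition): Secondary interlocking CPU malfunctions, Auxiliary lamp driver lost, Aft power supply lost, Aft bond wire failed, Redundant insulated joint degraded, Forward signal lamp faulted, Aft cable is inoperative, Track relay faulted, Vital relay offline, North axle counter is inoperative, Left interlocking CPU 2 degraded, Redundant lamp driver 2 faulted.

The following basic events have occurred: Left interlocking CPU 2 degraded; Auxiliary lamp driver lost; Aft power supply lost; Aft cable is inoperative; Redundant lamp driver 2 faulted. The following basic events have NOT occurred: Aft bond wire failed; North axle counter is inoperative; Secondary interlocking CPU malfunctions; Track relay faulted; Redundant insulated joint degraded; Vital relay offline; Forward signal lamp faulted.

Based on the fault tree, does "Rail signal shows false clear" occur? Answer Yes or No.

Power stage fails [AND]: Secondary interlocking CPU malfunctions=not, Auxiliary lamp driver lost=occurs → not all inputs occur → does not occur.
Detection branch down [OR]: Aft bond wire failed=not, Redundant insulated joint degraded=not → no input occurs → does not occur.
Vital path fails [OR]: Power stage fails=not, Aft power supply lost=occurs, Detection branch down=not, Forward signal lamp faulted=not → at least one input occurs → occurs.
Signal drive inoperative [OR]: Track relay faulted=not, Vital relay offline=not, North axle counter is inoperative=not, Left interlocking CPU 2 degraded=occurs → at least one input occurs → occurs.
Track circuit fails [AND]: Aft cable is inoperative=occurs, Signal drive inoperative=occurs, Redundant lamp driver 2 faulted=occurs → all inputs occur → occurs.
Rail signal shows false clear [AND]: Vital path fails=occurs, Track circuit fails=occurs → all inputs occur → occurs.

Yes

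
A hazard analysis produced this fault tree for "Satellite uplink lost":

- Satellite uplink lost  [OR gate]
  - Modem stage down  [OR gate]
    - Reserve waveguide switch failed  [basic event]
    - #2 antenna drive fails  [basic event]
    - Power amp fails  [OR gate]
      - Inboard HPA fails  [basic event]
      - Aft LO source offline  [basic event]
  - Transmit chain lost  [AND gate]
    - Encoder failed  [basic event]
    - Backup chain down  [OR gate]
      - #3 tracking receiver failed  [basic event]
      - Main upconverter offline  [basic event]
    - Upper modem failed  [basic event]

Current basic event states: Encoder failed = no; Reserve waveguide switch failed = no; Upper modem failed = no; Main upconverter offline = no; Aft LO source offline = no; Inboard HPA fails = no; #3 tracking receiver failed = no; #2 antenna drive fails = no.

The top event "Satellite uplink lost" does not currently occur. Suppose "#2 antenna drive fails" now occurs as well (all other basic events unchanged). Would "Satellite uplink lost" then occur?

Yes

Counterfactual: set "#2 antenna drive fails" to occurred.
Power amp fails [OR]: Inboard HPA fails=not, Aft LO source offline=not → no input occurs → does not occur.
Modem stage down [OR]: Reserve waveguide switch failed=not, #2 antenna drive fails=occurs, Power amp fails=not → at least one input occurs → occurs.
Backup chain down [OR]: #3 tracking receiver failed=not, Main upconverter offline=not → no input occurs → does not occur.
Transmit chain lost [AND]: Encoder failed=not, Backup chain down=not, Upper modem failed=not → not all inputs occur → does not occur.
Satellite uplink lost [OR]: Modem stage down=occurs, Transmit chain lost=not → at least one input occurs → occurs.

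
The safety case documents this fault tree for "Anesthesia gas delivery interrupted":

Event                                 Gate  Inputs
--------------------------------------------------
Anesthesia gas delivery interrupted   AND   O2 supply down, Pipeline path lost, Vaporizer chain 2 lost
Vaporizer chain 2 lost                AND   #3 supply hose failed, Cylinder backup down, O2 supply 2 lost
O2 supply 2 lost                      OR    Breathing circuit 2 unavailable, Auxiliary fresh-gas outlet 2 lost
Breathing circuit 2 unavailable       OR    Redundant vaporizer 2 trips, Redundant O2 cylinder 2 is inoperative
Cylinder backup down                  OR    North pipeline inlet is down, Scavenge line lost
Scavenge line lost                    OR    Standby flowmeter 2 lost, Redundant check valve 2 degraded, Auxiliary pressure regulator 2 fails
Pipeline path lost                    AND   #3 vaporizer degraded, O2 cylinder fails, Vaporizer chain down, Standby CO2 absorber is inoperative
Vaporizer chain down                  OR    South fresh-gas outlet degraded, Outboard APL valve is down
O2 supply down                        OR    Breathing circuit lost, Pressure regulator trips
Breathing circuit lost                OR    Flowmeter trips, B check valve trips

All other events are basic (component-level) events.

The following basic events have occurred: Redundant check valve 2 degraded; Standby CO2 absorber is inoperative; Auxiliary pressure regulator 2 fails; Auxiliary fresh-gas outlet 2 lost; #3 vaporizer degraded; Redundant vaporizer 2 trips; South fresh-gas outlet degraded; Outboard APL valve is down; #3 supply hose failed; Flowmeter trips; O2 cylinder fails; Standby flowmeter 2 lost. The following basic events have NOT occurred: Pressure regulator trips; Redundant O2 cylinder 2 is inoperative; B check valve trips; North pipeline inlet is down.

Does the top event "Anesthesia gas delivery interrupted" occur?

Yes

Breathing circuit lost [OR]: Flowmeter trips=occurs, B check valve trips=not → at least one input occurs → occurs.
O2 supply down [OR]: Breathing circuit lost=occurs, Pressure regulator trips=not → at least one input occurs → occurs.
Vaporizer chain down [OR]: South fresh-gas outlet degraded=occurs, Outboard APL valve is down=occurs → at least one input occurs → occurs.
Pipeline path lost [AND]: #3 vaporizer degraded=occurs, O2 cylinder fails=occurs, Vaporizer chain down=occurs, Standby CO2 absorber is inoperative=occurs → all inputs occur → occurs.
Scavenge line lost [OR]: Standby flowmeter 2 lost=occurs, Redundant check valve 2 degraded=occurs, Auxiliary pressure regulator 2 fails=occurs → at least one input occurs → occurs.
Cylinder backup down [OR]: North pipeline inlet is down=not, Scavenge line lost=occurs → at least one input occurs → occurs.
Breathing circuit 2 unavailable [OR]: Redundant vaporizer 2 trips=occurs, Redundant O2 cylinder 2 is inoperative=not → at least one input occurs → occurs.
O2 supply 2 lost [OR]: Breathing circuit 2 unavailable=occurs, Auxiliary fresh-gas outlet 2 lost=occurs → at least one input occurs → occurs.
Vaporizer chain 2 lost [AND]: #3 supply hose failed=occurs, Cylinder backup down=occurs, O2 supply 2 lost=occurs → all inputs occur → occurs.
Anesthesia gas delivery interrupted [AND]: O2 supply down=occurs, Pipeline path lost=occurs, Vaporizer chain 2 lost=occurs → all inputs occur → occurs.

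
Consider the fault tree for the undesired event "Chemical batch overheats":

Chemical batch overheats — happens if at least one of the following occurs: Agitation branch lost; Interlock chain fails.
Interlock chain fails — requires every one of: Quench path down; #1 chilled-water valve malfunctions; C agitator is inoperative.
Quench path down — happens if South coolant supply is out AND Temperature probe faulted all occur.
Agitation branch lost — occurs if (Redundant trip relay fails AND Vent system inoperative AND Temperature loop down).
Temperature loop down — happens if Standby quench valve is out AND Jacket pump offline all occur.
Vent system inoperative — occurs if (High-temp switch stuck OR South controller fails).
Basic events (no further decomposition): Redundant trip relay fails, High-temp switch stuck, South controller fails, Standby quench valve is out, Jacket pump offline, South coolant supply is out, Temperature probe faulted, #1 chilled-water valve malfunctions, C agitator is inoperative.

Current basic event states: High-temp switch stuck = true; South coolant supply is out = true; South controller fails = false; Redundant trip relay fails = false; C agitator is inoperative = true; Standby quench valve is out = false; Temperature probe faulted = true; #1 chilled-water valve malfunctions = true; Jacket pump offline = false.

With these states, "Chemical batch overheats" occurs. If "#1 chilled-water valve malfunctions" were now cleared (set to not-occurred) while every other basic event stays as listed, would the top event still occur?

Counterfactual: set "#1 chilled-water valve malfunctions" to not occurred.
Vent system inoperative [OR]: High-temp switch stuck=occurs, South controller fails=not → at least one input occurs → occurs.
Temperature loop down [AND]: Standby quench valve is out=not, Jacket pump offline=not → not all inputs occur → does not occur.
Agitation branch lost [AND]: Redundant trip relay fails=not, Vent system inoperative=occurs, Temperature loop down=not → not all inputs occur → does not occur.
Quench path down [AND]: South coolant supply is out=occurs, Temperature probe faulted=occurs → all inputs occur → occurs.
Interlock chain fails [AND]: Quench path down=occurs, #1 chilled-water valve malfunctions=not, C agitator is inoperative=occurs → not all inputs occur → does not occur.
Chemical batch overheats [OR]: Agitation branch lost=not, Interlock chain fails=not → no input occurs → does not occur.

No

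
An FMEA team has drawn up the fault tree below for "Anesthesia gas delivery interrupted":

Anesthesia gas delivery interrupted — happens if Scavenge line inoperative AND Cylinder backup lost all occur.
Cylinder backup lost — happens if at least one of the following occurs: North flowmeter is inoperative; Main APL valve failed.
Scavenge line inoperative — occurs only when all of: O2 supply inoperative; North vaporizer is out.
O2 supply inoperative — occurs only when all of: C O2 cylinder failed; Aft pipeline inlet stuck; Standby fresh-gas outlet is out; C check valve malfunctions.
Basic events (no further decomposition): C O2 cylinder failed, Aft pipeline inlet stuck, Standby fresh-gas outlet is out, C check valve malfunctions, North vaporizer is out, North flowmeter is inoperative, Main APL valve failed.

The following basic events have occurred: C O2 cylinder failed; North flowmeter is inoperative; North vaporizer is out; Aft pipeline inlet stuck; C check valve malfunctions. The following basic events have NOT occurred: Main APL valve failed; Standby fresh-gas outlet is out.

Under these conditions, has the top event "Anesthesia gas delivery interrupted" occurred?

O2 supply inoperative [AND]: C O2 cylinder failed=occurs, Aft pipeline inlet stuck=occurs, Standby fresh-gas outlet is out=not, C check valve malfunctions=occurs → not all inputs occur → does not occur.
Scavenge line inoperative [AND]: O2 supply inoperative=not, North vaporizer is out=occurs → not all inputs occur → does not occur.
Cylinder backup lost [OR]: North flowmeter is inoperative=occurs, Main APL valve failed=not → at least one input occurs → occurs.
Anesthesia gas delivery interrupted [AND]: Scavenge line inoperative=not, Cylinder backup lost=occurs → not all inputs occur → does not occur.

No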